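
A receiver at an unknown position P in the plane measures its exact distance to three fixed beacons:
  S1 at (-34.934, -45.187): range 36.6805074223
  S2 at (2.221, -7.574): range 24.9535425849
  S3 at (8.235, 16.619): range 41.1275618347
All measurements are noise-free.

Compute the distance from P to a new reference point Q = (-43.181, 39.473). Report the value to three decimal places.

eq1: (x + 34.934)² + (y + 45.187)² = 36.6805074223²
eq2: (x − 2.221)² + (y + 7.574)² = 24.9535425849²
eq3: (x − 8.235)² + (y − 16.619)² = 41.1275618347²
eq1−eq3, eq1−eq2 (x²,y² cancel):
  86.338·x + 123.612·y = -3264.259657
  74.310·x + 75.226·y = -2477.170671
det = 86.338·75.226 − 123.612·74.310 = -2690.745332
x = (-3264.259657·75.226 − 123.612·-2477.170671) / -2690.745332 = -22.540529
y = (86.338·-2477.170671 − -3264.259657·74.310) / -2690.745332 = -10.663653
|P − Q| = √((-22.540529 − -43.181)² + (-10.663653 − 39.473)²) = 54.219120

54.219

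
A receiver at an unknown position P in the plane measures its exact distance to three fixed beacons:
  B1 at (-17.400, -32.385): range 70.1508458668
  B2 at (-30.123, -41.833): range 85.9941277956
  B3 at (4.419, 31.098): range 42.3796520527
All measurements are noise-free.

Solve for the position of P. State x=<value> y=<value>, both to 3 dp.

x=39.955 y=8.007

eq1: (x + 17.400)² + (y + 32.385)² = 70.1508458668²
eq2: (x + 30.123)² + (y + 41.833)² = 85.9941277956²
eq3: (x − 4.419)² + (y − 31.098)² = 42.3796520527²
eq3−eq2, eq3−eq1 (x²,y² cancel):
  -69.084·x − 145.862·y = -3928.173254
  -43.638·x − 126.966·y = -2760.171208
det = -69.084·-126.966 − -145.862·-43.638 = 2406.193188
x = (-3928.173254·-126.966 − -145.862·-2760.171208) / 2406.193188 = 39.955376
y = (-69.084·-2760.171208 − -3928.173254·-43.638) / 2406.193188 = 8.006856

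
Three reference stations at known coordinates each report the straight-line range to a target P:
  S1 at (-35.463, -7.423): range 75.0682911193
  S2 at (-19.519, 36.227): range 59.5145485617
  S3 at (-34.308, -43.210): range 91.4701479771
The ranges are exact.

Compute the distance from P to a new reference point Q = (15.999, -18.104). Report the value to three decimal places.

38.866

eq1: (x + 35.463)² + (y + 7.423)² = 75.0682911193²
eq2: (x + 19.519)² + (y − 36.227)² = 59.5145485617²
eq3: (x + 34.308)² + (y + 43.210)² = 91.4701479771²
eq2−eq1, eq2−eq3 (x²,y² cancel):
  -31.888·x − 87.300·y = -2473.928433
  -29.578·x − 158.874·y = -3474.050406
det = -31.888·-158.874 − -87.300·-29.578 = 2484.014712
x = (-2473.928433·-158.874 − -87.300·-3474.050406) / 2484.014712 = 36.134369
y = (-31.888·-3474.050406 − -2473.928433·-29.578) / 2484.014712 = 15.139469
|P − Q| = √((36.134369 − 15.999)² + (15.139469 − -18.104)²) = 38.865941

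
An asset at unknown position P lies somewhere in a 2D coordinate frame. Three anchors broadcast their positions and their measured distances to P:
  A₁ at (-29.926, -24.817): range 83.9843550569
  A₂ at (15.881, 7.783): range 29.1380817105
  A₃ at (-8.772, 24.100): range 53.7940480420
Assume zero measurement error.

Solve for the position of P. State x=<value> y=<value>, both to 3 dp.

eq1: (x + 29.926)² + (y + 24.817)² = 83.9843550569²
eq2: (x − 15.881)² + (y − 7.783)² = 29.1380817105²
eq3: (x + 8.772)² + (y − 24.100)² = 53.7940480420²
eq2−eq3, eq2−eq1 (x²,y² cancel):
  -49.306·x + 32.634·y = -1699.795065
  -91.614·x − 65.200·y = -5005.676374
det = -49.306·-65.200 − 32.634·-91.614 = 6204.482476
x = (-1699.795065·-65.200 − 32.634·-5005.676374) / 6204.482476 = 44.190935
y = (-49.306·-5005.676374 − -1699.795065·-91.614) / 6204.482476 = 14.680492

x=44.191 y=14.680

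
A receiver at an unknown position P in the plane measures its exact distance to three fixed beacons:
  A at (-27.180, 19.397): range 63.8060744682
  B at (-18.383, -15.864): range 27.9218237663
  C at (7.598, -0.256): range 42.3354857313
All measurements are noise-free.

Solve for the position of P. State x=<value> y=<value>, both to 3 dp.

x=-5.356 y=-40.561

eq1: (x + 27.180)² + (y − 19.397)² = 63.8060744682²
eq2: (x + 18.383)² + (y + 15.864)² = 27.9218237663²
eq3: (x − 7.598)² + (y + 0.256)² = 42.3354857313²
eq3−eq1, eq3−eq2 (x²,y² cancel):
  -69.556·x + 39.306·y = -1221.720918
  -51.962·x − 31.216·y = 1544.471155
det = -69.556·-31.216 − 39.306·-51.962 = 4213.678468
x = (-1221.720918·-31.216 − 39.306·1544.471155) / 4213.678468 = -5.356304
y = (-69.556·1544.471155 − -1221.720918·-51.962) / 4213.678468 = -40.560830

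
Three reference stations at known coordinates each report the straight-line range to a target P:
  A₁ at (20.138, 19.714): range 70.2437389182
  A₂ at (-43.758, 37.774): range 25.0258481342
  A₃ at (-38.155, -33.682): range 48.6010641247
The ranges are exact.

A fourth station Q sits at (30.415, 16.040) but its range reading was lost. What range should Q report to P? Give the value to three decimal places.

eq1: (x − 20.138)² + (y − 19.714)² = 70.2437389182²
eq2: (x + 43.758)² + (y − 37.774)² = 25.0258481342²
eq3: (x + 38.155)² + (y + 33.682)² = 48.6010641247²
eq3−eq2, eq3−eq1 (x²,y² cancel):
  -11.206·x + 142.912·y = 2487.126850
  116.586·x + 106.792·y = -4368.219732
det = -11.206·106.792 − 142.912·116.586 = -17858.249584
x = (2487.126850·106.792 − 142.912·-4368.219732) / -17858.249584 = -49.829983
y = (-11.206·-4368.219732 − 2487.126850·116.586) / -17858.249584 = 13.495942
|P − Q| = √((-49.829983 − 30.415)² + (13.495942 − 16.040)²) = 80.285301

80.285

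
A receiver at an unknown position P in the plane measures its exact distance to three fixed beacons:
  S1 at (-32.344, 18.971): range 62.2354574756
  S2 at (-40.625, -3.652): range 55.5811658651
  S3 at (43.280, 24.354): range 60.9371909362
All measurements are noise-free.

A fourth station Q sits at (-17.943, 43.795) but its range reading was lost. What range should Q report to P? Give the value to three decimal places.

75.791

eq1: (x + 32.344)² + (y − 18.971)² = 62.2354574756²
eq2: (x + 40.625)² + (y + 3.652)² = 55.5811658651²
eq3: (x − 43.280)² + (y − 24.354)² = 60.9371909362²
eq2−eq3, eq2−eq1 (x²,y² cancel):
  167.810·x + 56.012·y = 178.472747
  16.562·x + 45.246·y = -1041.680720
det = 167.810·45.246 − 56.012·16.562 = 6665.060516
x = (178.472747·45.246 − 56.012·-1041.680720) / 6665.060516 = 9.965671
y = (167.810·-1041.680720 − 178.472747·16.562) / 6665.060516 = -26.670472
|P − Q| = √((9.965671 − -17.943)² + (-26.670472 − 43.795)²) = 75.791006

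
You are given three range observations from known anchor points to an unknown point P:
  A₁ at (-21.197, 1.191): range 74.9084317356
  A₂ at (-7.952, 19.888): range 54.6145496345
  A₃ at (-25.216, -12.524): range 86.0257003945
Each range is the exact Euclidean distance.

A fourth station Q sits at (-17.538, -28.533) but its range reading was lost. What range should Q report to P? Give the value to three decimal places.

91.442

eq1: (x + 21.197)² + (y − 1.191)² = 74.9084317356²
eq2: (x + 7.952)² + (y − 19.888)² = 54.6145496345²
eq3: (x + 25.216)² + (y + 12.524)² = 86.0257003945²
eq3−eq2, eq3−eq1 (x²,y² cancel):
  34.528·x + 64.824·y = 4083.741713
  8.038·x + 27.430·y = 1447.182041
det = 34.528·27.430 − 64.824·8.038 = 426.047728
x = (4083.741713·27.430 − 64.824·1447.182041) / 426.047728 = 42.729735
y = (34.528·1447.182041 − 4083.741713·8.038) / 426.047728 = 40.237712
|P − Q| = √((42.729735 − -17.538)² + (40.237712 − -28.533)²) = 91.441843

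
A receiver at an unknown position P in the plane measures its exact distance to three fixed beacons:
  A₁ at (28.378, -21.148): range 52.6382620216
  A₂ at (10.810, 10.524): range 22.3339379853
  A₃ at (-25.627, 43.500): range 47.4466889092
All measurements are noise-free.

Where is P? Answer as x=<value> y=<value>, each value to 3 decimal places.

x=20.098 y=30.835

eq1: (x − 28.378)² + (y + 21.148)² = 52.6382620216²
eq2: (x − 10.810)² + (y − 10.524)² = 22.3339379853²
eq3: (x + 25.627)² + (y − 43.500)² = 47.4466889092²
eq1−eq2, eq1−eq3 (x²,y² cancel):
  -35.136·x + 63.344·y = 1247.043731
  -108.010·x + 129.296·y = 1816.042681
det = -35.136·129.296 − 63.344·-108.010 = 2298.841184
x = (1247.043731·129.296 − 63.344·1816.042681) / 2298.841184 = 20.098108
y = (-35.136·1816.042681 − 1247.043731·-108.010) / 2298.841184 = 30.834978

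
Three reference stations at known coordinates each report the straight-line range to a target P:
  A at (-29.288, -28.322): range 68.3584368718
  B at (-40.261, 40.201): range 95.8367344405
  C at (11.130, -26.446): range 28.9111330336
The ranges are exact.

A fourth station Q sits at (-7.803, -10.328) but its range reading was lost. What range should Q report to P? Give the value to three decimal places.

eq1: (x + 29.288)² + (y + 28.322)² = 68.3584368718²
eq2: (x + 40.261)² + (y − 40.201)² = 95.8367344405²
eq3: (x − 11.130)² + (y + 26.446)² = 28.9111330336²
eq3−eq1, eq3−eq2 (x²,y² cancel):
  -80.836·x − 3.752·y = -3000.367466
  -102.782·x + 133.294·y = -5935.025349
det = -80.836·133.294 − -3.752·-102.782 = -11160.591848
x = (-3000.367466·133.294 − -3.752·-5935.025349) / -11160.591848 = 37.829463
y = (-80.836·-5935.025349 − -3000.367466·-102.782) / -11160.591848 = -15.355811
|P − Q| = √((37.829463 − -7.803)² + (-15.355811 − -10.328)²) = 45.908611

45.909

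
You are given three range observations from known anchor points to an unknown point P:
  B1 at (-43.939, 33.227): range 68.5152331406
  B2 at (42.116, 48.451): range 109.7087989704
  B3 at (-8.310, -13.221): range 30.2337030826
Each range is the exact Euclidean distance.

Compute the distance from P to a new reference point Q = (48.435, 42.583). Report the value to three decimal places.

109.815

eq1: (x + 43.939)² + (y − 33.227)² = 68.5152331406²
eq2: (x − 42.116)² + (y − 48.451)² = 109.7087989704²
eq3: (x + 8.310)² + (y + 13.221)² = 30.2337030826²
eq3−eq2, eq3−eq1 (x²,y² cancel):
  100.852·x + 123.344·y = -7244.537853
  -71.258·x + 92.896·y = -989.442061
det = 100.852·92.896 − 123.344·-71.258 = 18157.994144
x = (-7244.537853·92.896 − 123.344·-989.442061) / 18157.994144 = -30.341834
y = (100.852·-989.442061 − -7244.537853·-71.258) / 18157.994144 = -33.925470
|P − Q| = √((-30.341834 − 48.435)² + (-33.925470 − 42.583)²) = 109.815006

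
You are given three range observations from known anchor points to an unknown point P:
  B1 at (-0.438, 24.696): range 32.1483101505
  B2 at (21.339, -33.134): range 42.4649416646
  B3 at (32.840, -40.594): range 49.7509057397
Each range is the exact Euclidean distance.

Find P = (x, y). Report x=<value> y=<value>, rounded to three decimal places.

x=27.548 y=8.875

eq1: (x + 0.438)² + (y − 24.696)² = 32.1483101505²
eq2: (x − 21.339)² + (y + 33.134)² = 42.4649416646²
eq3: (x − 32.840)² + (y + 40.594)² = 49.7509057397²
eq1−eq3, eq1−eq2 (x²,y² cancel):
  66.556·x − 130.580·y = 674.615400
  43.554·x − 115.660·y = 173.373192
det = 66.556·-115.660 − -130.580·43.554 = -2010.585640
x = (674.615400·-115.660 − -130.580·173.373192) / -2010.585640 = 27.547668
y = (66.556·173.373192 − 674.615400·43.554) / -2010.585640 = 8.874615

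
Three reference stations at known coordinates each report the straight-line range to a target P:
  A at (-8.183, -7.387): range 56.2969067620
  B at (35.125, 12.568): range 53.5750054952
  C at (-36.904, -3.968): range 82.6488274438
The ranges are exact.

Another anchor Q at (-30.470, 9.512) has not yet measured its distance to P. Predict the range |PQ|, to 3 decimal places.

eq1: (x + 8.183)² + (y + 7.387)² = 56.2969067620²
eq2: (x − 35.125)² + (y − 12.568)² = 53.5750054952²
eq3: (x + 36.904)² + (y + 3.968)² = 82.6488274438²
eq3−eq2, eq3−eq1 (x²,y² cancel):
  144.058·x + 33.072·y = 3974.617473
  57.442·x − 6.838·y = 2405.365985
det = 144.058·-6.838 − 33.072·57.442 = -2884.790428
x = (3974.617473·-6.838 − 33.072·2405.365985) / -2884.790428 = 36.997037
y = (144.058·2405.365985 − 3974.617473·57.442) / -2884.790428 = -40.974289
|P − Q| = √((36.997037 − -30.470)² + (-40.974289 − 9.512)²) = 84.265452

84.265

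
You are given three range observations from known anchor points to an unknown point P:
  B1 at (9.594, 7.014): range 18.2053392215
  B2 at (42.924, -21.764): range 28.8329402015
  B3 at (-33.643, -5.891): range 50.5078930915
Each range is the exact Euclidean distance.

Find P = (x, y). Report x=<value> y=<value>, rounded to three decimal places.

x=16.718 y=-9.740

eq1: (x − 9.594)² + (y − 7.014)² = 18.2053392215²
eq2: (x − 42.924)² + (y + 21.764)² = 28.8329402015²
eq3: (x + 33.643)² + (y + 5.891)² = 50.5078930915²
eq3−eq1, eq3−eq2 (x²,y² cancel):
  86.474·x + 25.810·y = 1194.298590
  153.134·x − 31.746·y = 2869.294966
det = 86.474·-31.746 − 25.810·153.134 = -6697.592144
x = (1194.298590·-31.746 − 25.810·2869.294966) / -6697.592144 = 16.718054
y = (86.474·2869.294966 − 1194.298590·153.134) / -6697.592144 = -9.739574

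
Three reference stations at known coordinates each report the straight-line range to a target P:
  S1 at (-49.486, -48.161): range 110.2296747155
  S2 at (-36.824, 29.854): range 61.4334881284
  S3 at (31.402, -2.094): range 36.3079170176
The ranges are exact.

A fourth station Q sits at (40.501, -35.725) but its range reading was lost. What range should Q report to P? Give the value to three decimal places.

eq1: (x + 49.486)² + (y + 48.161)² = 110.2296747155²
eq2: (x + 36.824)² + (y − 29.854)² = 61.4334881284²
eq3: (x − 31.402)² + (y + 2.094)² = 36.3079170176²
eq2−eq1, eq2−eq3 (x²,y² cancel):
  -25.324·x − 156.030·y = -5855.429899
  136.452·x − 63.896·y = 1199.010773
det = -25.324·-63.896 − -156.030·136.452 = 22908.707864
x = (-5855.429899·-63.896 − -156.030·1199.010773) / 22908.707864 = 24.498117
y = (-25.324·1199.010773 − -5855.429899·136.452) / 22908.707864 = 33.551494
|P − Q| = √((24.498117 − 40.501)² + (33.551494 − -35.725)²) = 71.100808

71.101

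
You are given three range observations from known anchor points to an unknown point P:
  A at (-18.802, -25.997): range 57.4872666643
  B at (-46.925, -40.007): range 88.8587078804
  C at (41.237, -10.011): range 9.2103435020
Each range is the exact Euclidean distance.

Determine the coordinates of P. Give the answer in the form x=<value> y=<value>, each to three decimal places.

x=34.294 y=-3.960

eq1: (x + 18.802)² + (y + 25.997)² = 57.4872666643²
eq2: (x + 46.925)² + (y + 40.007)² = 88.8587078804²
eq3: (x − 41.237)² + (y + 10.011)² = 9.2103435020²
eq1−eq2, eq1−eq3 (x²,y² cancel):
  -56.246·x − 28.020·y = -1817.927677
  120.078·x + 31.972·y = 3991.306478
det = -56.246·31.972 − -28.020·120.078 = 1566.288448
x = (-1817.927677·31.972 − -28.020·3991.306478) / 1566.288448 = 34.293571
y = (-56.246·3991.306478 − -1817.927677·120.078) / 1566.288448 = -3.959618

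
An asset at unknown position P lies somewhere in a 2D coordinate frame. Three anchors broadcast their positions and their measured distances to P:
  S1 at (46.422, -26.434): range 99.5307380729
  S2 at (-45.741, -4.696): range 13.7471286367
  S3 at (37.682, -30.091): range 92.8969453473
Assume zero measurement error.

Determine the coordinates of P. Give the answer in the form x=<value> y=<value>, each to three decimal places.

x=-46.578 y=9.026

eq1: (x − 46.422)² + (y + 26.434)² = 99.5307380729²
eq2: (x + 45.741)² + (y + 4.696)² = 13.7471286367²
eq3: (x − 37.682)² + (y + 30.091)² = 92.8969453473²
eq3−eq1, eq3−eq2 (x²,y² cancel):
  17.480·x + 7.314·y = -748.168331
  -166.846·x + 50.790·y = 8229.749001
det = 17.480·50.790 − 7.314·-166.846 = 2108.120844
x = (-748.168331·50.790 − 7.314·8229.749001) / 2108.120844 = -46.577906
y = (17.480·8229.749001 − -748.168331·-166.846) / 2108.120844 = 9.025630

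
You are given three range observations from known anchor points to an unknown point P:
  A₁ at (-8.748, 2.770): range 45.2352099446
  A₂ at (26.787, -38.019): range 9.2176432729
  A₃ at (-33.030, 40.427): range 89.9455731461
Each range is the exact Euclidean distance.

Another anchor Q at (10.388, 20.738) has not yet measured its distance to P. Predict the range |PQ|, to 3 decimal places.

54.270

eq1: (x + 8.748)² + (y − 2.770)² = 45.2352099446²
eq2: (x − 26.787)² + (y + 38.019)² = 9.2176432729²
eq3: (x + 33.030)² + (y − 40.427)² = 89.9455731461²
eq2−eq3, eq2−eq1 (x²,y² cancel):
  -119.634·x + 156.892·y = -7442.905682
  -71.070·x + 81.578·y = -4040.046597
det = -119.634·81.578 − 156.892·-71.070 = 1390.811988
x = (-7442.905682·81.578 − 156.892·-4040.046597) / 1390.811988 = 19.178459
y = (-119.634·-4040.046597 − -7442.905682·-71.070) / 1390.811988 = -32.815630
|P − Q| = √((19.178459 − 10.388)² + (-32.815630 − 20.738)²) = 54.270282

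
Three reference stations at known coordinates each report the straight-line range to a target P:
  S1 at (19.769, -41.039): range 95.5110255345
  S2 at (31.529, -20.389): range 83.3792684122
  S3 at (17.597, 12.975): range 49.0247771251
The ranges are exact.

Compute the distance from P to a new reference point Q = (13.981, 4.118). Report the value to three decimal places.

eq1: (x − 19.769)² + (y + 41.039)² = 95.5110255345²
eq2: (x − 31.529)² + (y + 20.389)² = 83.3792684122²
eq3: (x − 17.597)² + (y − 12.975)² = 49.0247771251²
eq3−eq1, eq3−eq2 (x²,y² cancel):
  4.344·x − 108.028·y = -5121.919378
  27.864·x − 66.728·y = -3616.889501
det = 4.344·-66.728 − -108.028·27.864 = 2720.225760
x = (-5121.919378·-66.728 − -108.028·-3616.889501) / 2720.225760 = -17.994794
y = (4.344·-3616.889501 − -5121.919378·27.864) / 2720.225760 = 46.689284
|P − Q| = √((-17.994794 − 13.981)² + (46.689284 − 4.118)²) = 53.242517

53.243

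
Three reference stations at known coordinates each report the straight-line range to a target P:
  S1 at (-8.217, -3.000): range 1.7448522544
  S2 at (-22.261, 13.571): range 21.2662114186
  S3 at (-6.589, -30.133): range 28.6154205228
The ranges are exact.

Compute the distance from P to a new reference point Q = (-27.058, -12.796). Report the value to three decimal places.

22.761

eq1: (x + 8.217)² + (y + 3.000)² = 1.7448522544²
eq2: (x + 22.261)² + (y − 13.571)² = 21.2662114186²
eq3: (x + 6.589)² + (y + 30.133)² = 28.6154205228²
eq1−eq3, eq1−eq2 (x²,y² cancel):
  3.256·x − 54.266·y = 59.095739
  -28.088·x + 33.142·y = 153.997834
det = 3.256·33.142 − -54.266·-28.088 = -1416.313056
x = (59.095739·33.142 − -54.266·153.997834) / -1416.313056 = -7.283275
y = (3.256·153.997834 − 59.095739·-28.088) / -1416.313056 = -1.526003
|P − Q| = √((-7.283275 − -27.058)² + (-1.526003 − -12.796)²) = 22.760768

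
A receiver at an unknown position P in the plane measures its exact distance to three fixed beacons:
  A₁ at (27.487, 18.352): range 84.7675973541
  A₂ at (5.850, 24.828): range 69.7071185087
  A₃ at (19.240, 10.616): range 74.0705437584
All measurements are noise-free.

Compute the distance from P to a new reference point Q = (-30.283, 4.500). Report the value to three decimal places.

eq1: (x − 27.487)² + (y − 18.352)² = 84.7675973541²
eq2: (x − 5.850)² + (y − 24.828)² = 69.7071185087²
eq3: (x − 19.240)² + (y − 10.616)² = 74.0705437584²
eq1−eq2, eq1−eq3 (x²,y² cancel):
  -43.274·x + 12.952·y = 1884.784201
  -16.494·x − 15.472·y = 1089.646092
det = -43.274·-15.472 − 12.952·-16.494 = 883.165616
x = (1884.784201·-15.472 − 12.952·1089.646092) / 883.165616 = -48.999278
y = (-43.274·1089.646092 − 1884.784201·-16.494) / 883.165616 = -18.191055
|P − Q| = √((-48.999278 − -30.283)² + (-18.191055 − 4.500)²) = 29.413994

29.414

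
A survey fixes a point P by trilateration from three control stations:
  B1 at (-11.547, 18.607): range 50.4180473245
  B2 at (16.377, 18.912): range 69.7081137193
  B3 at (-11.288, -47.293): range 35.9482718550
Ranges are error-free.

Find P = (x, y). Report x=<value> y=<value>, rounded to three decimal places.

eq1: (x + 11.547)² + (y − 18.607)² = 50.4180473245²
eq2: (x − 16.377)² + (y − 18.912)² = 69.7081137193²
eq3: (x + 11.288)² + (y + 47.293)² = 35.9482718550²
eq1−eq2, eq1−eq3 (x²,y² cancel):
  55.848·x + 0.610·y = -2170.925407
  0.518·x − 131.800·y = 3134.194382
det = 55.848·-131.800 − 0.610·0.518 = -7361.082380
x = (-2170.925407·-131.800 − 0.610·3134.194382) / -7361.082380 = -38.610641
y = (55.848·3134.194382 − -2170.925407·0.518) / -7361.082380 = -23.931674

x=-38.611 y=-23.932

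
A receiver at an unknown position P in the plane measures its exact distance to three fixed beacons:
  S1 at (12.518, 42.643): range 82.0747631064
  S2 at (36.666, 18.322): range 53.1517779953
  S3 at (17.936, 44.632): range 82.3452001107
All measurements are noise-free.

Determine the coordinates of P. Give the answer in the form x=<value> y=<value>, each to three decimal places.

x=39.894 y=-34.732

eq1: (x − 12.518)² + (y − 42.643)² = 82.0747631064²
eq2: (x − 36.666)² + (y − 18.322)² = 53.1517779953²
eq3: (x − 17.936)² + (y − 44.632)² = 82.3452001107²
eq2−eq1, eq2−eq3 (x²,y² cancel):
  -48.296·x + 48.642·y = -3616.120702
  -37.460·x + 52.620·y = -3321.996197
det = -48.296·52.620 − 48.642·-37.460 = -719.206200
x = (-3616.120702·52.620 − 48.642·-3321.996197) / -719.206200 = 39.893611
y = (-48.296·-3321.996197 − -3616.120702·-37.460) / -719.206200 = -34.731690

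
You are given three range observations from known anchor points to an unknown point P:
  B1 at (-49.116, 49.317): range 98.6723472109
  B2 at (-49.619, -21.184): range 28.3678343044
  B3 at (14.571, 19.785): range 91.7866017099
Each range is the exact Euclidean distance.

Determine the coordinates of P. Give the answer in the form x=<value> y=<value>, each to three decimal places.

x=-45.859 y=-49.302

eq1: (x + 49.116)² + (y − 49.317)² = 98.6723472109²
eq2: (x + 49.619)² + (y + 21.184)² = 28.3678343044²
eq3: (x − 14.571)² + (y − 19.785)² = 91.7866017099²
eq2−eq3, eq2−eq1 (x²,y² cancel):
  128.380·x + 81.938·y = -9927.092981
  1.006·x + 141.002·y = -6997.757153
det = 128.380·141.002 − 81.938·1.006 = 18019.407132
x = (-9927.092981·141.002 − 81.938·-6997.757153) / 18019.407132 = -45.859319
y = (128.380·-6997.757153 − -9927.092981·1.006) / 18019.407132 = -49.301589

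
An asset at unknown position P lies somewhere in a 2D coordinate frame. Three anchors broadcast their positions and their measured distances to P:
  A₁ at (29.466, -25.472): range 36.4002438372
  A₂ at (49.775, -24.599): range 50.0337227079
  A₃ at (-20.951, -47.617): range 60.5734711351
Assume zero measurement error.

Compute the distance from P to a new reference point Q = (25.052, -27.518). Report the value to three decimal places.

eq1: (x − 29.466)² + (y + 25.472)² = 36.4002438372²
eq2: (x − 49.775)² + (y + 24.599)² = 50.0337227079²
eq3: (x + 20.951)² + (y + 47.617)² = 60.5734711351²
eq3−eq2, eq3−eq1 (x²,y² cancel):
  141.452·x + 46.036·y = 1542.110333
  100.834·x + 44.290·y = 1154.912504
det = 141.452·44.290 − 46.036·100.834 = 1622.915056
x = (1542.110333·44.290 − 46.036·1154.912504) / 1622.915056 = 9.324280
y = (141.452·1154.912504 − 1542.110333·100.834) / 1622.915056 = 4.847777
|P − Q| = √((9.324280 − 25.052)² + (4.847777 − -27.518)²) = 35.984784

35.985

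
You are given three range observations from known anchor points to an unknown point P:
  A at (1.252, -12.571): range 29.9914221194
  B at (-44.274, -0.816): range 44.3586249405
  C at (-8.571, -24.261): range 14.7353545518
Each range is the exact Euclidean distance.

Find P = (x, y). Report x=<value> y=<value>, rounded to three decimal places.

x=-17.368 y=-36.083

eq1: (x − 1.252)² + (y + 12.571)² = 29.9914221194²
eq2: (x + 44.274)² + (y + 0.816)² = 44.3586249405²
eq3: (x + 8.571)² + (y + 24.261)² = 14.7353545518²
eq3−eq2, eq3−eq1 (x²,y² cancel):
  -71.406·x + 46.890·y = -451.762163
  19.646·x + 23.380·y = -1184.815344
det = -71.406·23.380 − 46.890·19.646 = -2590.673220
x = (-451.762163·23.380 − 46.890·-1184.815344) / -2590.673220 = -17.367606
y = (-71.406·-1184.815344 − -451.762163·19.646) / -2590.673220 = -36.082607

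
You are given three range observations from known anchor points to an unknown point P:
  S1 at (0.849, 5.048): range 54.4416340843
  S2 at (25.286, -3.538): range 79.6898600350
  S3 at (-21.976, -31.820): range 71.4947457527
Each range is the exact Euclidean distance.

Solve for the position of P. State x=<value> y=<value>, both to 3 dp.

x=-43.743 y=36.281

eq1: (x − 0.849)² + (y − 5.048)² = 54.4416340843²
eq2: (x − 25.286)² + (y + 3.538)² = 79.6898600350²
eq3: (x + 21.976)² + (y + 31.820)² = 71.4947457527²
eq1−eq2, eq1−eq3 (x²,y² cancel):
  48.874·x − 17.172·y = -2760.886136
  -45.650·x − 73.736·y = -678.353277
det = 48.874·-73.736 − -17.172·-45.650 = -4387.675064
x = (-2760.886136·-73.736 − -17.172·-678.353277) / -4387.675064 = -43.742532
y = (48.874·-678.353277 − -2760.886136·-45.650) / -4387.675064 = 36.280784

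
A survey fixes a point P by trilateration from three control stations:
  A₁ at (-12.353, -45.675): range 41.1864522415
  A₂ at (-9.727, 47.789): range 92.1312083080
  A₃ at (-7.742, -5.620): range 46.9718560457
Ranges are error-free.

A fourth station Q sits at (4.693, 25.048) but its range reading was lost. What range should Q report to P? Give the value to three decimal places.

65.607

eq1: (x + 12.353)² + (y + 45.675)² = 41.1864522415²
eq2: (x + 9.727)² + (y − 47.789)² = 92.1312083080²
eq3: (x + 7.742)² + (y + 5.620)² = 46.9718560457²
eq2−eq3, eq2−eq1 (x²,y² cancel):
  3.970·x − 106.818·y = 3994.924198
  -5.252·x − 186.928·y = 6652.234880
det = 3.970·-186.928 − -106.818·-5.252 = -1303.112296
x = (3994.924198·-186.928 − -106.818·6652.234880) / -1303.112296 = 27.767956
y = (3.970·6652.234880 − 3994.924198·-5.252) / -1303.112296 = -36.367330
|P − Q| = √((27.767956 − 4.693)² + (-36.367330 − 25.048)²) = 65.607136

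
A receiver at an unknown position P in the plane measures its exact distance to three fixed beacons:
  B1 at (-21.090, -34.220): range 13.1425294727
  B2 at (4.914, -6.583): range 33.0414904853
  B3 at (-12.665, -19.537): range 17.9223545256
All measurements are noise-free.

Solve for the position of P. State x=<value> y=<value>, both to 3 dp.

x=-8.224 y=-36.900

eq1: (x + 21.090)² + (y + 34.220)² = 13.1425294727²
eq2: (x − 4.914)² + (y + 6.583)² = 33.0414904853²
eq3: (x + 12.665)² + (y + 19.537)² = 17.9223545256²
eq2−eq3, eq2−eq1 (x²,y² cancel):
  -35.158·x − 25.908·y = 1245.142611
  -52.008·x − 55.274·y = 2467.327228
det = -35.158·-55.274 − -25.908·-52.008 = 595.900028
x = (1245.142611·-55.274 − -25.908·2467.327228) / 595.900028 = -8.223693
y = (-35.158·2467.327228 − 1245.142611·-52.008) / 595.900028 = -36.900340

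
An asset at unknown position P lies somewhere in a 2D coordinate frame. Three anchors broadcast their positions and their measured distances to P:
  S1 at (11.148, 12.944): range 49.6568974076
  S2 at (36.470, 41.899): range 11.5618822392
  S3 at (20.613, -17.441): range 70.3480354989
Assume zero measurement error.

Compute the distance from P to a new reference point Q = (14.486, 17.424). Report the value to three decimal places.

44.136

eq1: (x − 11.148)² + (y − 12.944)² = 49.6568974076²
eq2: (x − 36.470)² + (y − 41.899)² = 11.5618822392²
eq3: (x − 20.613)² + (y + 17.441)² = 70.3480354989²
eq3−eq1, eq3−eq2 (x²,y² cancel):
  -18.930·x + 60.770·y = 2045.779428
  31.714·x + 118.680·y = 7171.671829
det = -18.930·118.680 − 60.770·31.714 = -4173.872180
x = (2045.779428·118.680 − 60.770·7171.671829) / -4173.872180 = 46.247079
y = (-18.930·7171.671829 − 2045.779428·31.714) / -4173.872180 = 48.070374
|P − Q| = √((46.247079 − 14.486)² + (48.070374 − 17.424)²) = 44.135772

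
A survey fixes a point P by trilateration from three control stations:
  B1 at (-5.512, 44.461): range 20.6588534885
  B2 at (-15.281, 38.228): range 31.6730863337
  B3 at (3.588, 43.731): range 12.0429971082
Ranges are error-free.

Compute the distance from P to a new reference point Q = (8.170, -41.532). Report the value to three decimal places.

89.816

eq1: (x + 5.512)² + (y − 44.461)² = 20.6588534885²
eq2: (x + 15.281)² + (y − 38.228)² = 31.6730863337²
eq3: (x − 3.588)² + (y − 43.731)² = 12.0429971082²
eq2−eq1, eq2−eq3 (x²,y² cancel):
  19.538·x + 12.466·y = 888.669890
  37.738·x + 11.006·y = 1088.535779
det = 19.538·11.006 − 12.466·37.738 = -255.406680
x = (888.669890·11.006 − 12.466·1088.535779) / -255.406680 = 14.835110
y = (19.538·1088.535779 − 888.669890·37.738) / -255.406680 = 48.036380
|P − Q| = √((14.835110 − 8.170)² + (48.036380 − -41.532)²) = 89.816025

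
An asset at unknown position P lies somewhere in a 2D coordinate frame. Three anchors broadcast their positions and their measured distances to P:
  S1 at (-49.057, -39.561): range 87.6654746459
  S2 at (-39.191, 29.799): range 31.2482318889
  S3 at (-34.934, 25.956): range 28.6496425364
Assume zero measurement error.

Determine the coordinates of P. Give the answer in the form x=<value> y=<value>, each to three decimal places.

eq1: (x + 49.057)² + (y + 39.561)² = 87.6654746459²
eq2: (x + 39.191)² + (y − 29.799)² = 31.2482318889²
eq3: (x + 34.934)² + (y − 25.956)² = 28.6496425364²
eq2−eq1, eq2−eq3 (x²,y² cancel):
  -19.732·x − 138.720·y = -5161.036361
  8.514·x − 7.686·y = -374.166611
det = -19.732·-7.686 − -138.720·8.514 = 1332.722232
x = (-5161.036361·-7.686 − -138.720·-374.166611) / 1332.722232 = -9.181708
y = (-19.732·-374.166611 − -5161.036361·8.514) / 1332.722232 = 38.510740

x=-9.182 y=38.511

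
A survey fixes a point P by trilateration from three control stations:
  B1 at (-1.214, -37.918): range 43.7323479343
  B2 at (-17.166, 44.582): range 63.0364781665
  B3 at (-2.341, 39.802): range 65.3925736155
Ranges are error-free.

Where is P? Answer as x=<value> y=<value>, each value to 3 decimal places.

eq1: (x + 1.214)² + (y + 37.918)² = 43.7323479343²
eq2: (x + 17.166)² + (y − 44.582)² = 63.0364781665²
eq3: (x + 2.341)² + (y − 39.802)² = 65.3925736155²
eq3−eq1, eq3−eq2 (x²,y² cancel):
  2.254·x − 155.440·y = 2213.239463
  -29.650·x + 9.560·y = 995.137899
det = 2.254·9.560 − -155.440·-29.650 = -4587.247760
x = (2213.239463·9.560 − -155.440·995.137899) / -4587.247760 = -38.332964
y = (2.254·995.137899 − 2213.239463·-29.650) / -4587.247760 = -14.794403

x=-38.333 y=-14.794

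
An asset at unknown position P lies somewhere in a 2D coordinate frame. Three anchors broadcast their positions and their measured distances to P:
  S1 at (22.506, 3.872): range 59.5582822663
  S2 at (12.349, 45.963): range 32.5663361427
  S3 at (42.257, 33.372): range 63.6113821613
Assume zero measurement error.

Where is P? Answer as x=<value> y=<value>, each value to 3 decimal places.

x=-20.212 y=45.373

eq1: (x − 22.506)² + (y − 3.872)² = 59.5582822663²
eq2: (x − 12.349)² + (y − 45.963)² = 32.5663361427²
eq3: (x − 42.257)² + (y − 33.372)² = 63.6113821613²
eq3−eq2, eq3−eq1 (x²,y² cancel):
  -59.816·x + 25.182·y = 2351.592428
  -39.502·x − 59.000·y = -1878.613059
det = -59.816·-59.000 − 25.182·-39.502 = 4523.883364
x = (2351.592428·-59.000 − 25.182·-1878.613059) / 4523.883364 = -20.211997
y = (-59.816·-1878.613059 − 2351.592428·-39.502) / 4523.883364 = 45.373345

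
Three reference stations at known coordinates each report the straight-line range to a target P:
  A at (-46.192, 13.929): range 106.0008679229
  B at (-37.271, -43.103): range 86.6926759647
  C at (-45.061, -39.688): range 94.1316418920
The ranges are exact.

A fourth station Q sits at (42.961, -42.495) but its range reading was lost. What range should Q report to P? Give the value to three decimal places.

11.132

eq1: (x + 46.192)² + (y − 13.929)² = 106.0008679229²
eq2: (x + 37.271)² + (y + 43.103)² = 86.6926759647²
eq3: (x + 45.061)² + (y + 39.688)² = 94.1316418920²
eq1−eq2, eq1−eq3 (x²,y² cancel):
  17.842·x − 114.064·y = 4639.842079
  2.262·x − 107.234·y = 3653.331155
det = 17.842·-107.234 − -114.064·2.262 = -1655.256260
x = (4639.842079·-107.234 − -114.064·3653.331155) / -1655.256260 = 48.835496
y = (17.842·3653.331155 − 4639.842079·2.262) / -1655.256260 = -33.038638
|P − Q| = √((48.835496 − 42.961)² + (-33.038638 − -42.495)²) = 11.132497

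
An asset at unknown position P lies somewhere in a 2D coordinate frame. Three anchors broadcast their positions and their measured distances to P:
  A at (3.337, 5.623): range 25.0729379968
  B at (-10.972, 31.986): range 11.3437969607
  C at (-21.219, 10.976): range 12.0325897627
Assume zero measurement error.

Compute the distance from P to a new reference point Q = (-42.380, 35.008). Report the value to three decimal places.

eq1: (x − 3.337)² + (y − 5.623)² = 25.0729379968²
eq2: (x + 10.972)² + (y − 31.986)² = 11.3437969607²
eq3: (x + 21.219)² + (y − 10.976)² = 12.0325897627²
eq3−eq1, eq3−eq2 (x²,y² cancel):
  49.112·x − 10.706·y = -1011.833842
  20.494·x + 42.020·y = 588.871930
det = 49.112·42.020 − -10.706·20.494 = 2283.095004
x = (-1011.833842·42.020 − -10.706·588.871930) / 2283.095004 = -15.861274
y = (49.112·588.871930 − -1011.833842·20.494) / 2283.095004 = 21.749949
|P − Q| = √((-15.861274 − -42.380)² + (21.749949 − 35.008)²) = 29.648250

29.648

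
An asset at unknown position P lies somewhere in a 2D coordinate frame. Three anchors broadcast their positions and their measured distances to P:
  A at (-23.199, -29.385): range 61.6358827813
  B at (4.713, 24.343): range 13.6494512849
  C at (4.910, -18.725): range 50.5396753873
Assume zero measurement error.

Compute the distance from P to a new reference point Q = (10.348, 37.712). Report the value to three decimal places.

eq1: (x + 23.199)² + (y + 29.385)² = 61.6358827813²
eq2: (x − 4.713)² + (y − 24.343)² = 13.6494512849²
eq3: (x − 4.910)² + (y + 18.725)² = 50.5396753873²
eq3−eq2, eq3−eq1 (x²,y² cancel):
  -0.394·x + 86.136·y = 2608.011561
  -56.218·x − 21.320·y = -217.785157
det = -0.394·-21.320 − 86.136·-56.218 = 4850.793728
x = (2608.011561·-21.320 − 86.136·-217.785157) / 4850.793728 = -7.595389
y = (-0.394·-217.785157 − 2608.011561·-56.218) / 4850.793728 = 30.243092
|P − Q| = √((-7.595389 − 10.348)² + (30.243092 − 37.712)²) = 19.435786

19.436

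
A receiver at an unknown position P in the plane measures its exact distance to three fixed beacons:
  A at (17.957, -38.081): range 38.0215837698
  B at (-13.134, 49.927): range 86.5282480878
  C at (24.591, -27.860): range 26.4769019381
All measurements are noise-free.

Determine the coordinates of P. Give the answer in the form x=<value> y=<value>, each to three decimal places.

x=46.408 y=-12.858

eq1: (x − 17.957)² + (y + 38.081)² = 38.0215837698²
eq2: (x + 13.134)² + (y − 49.927)² = 86.5282480878²
eq3: (x − 24.591)² + (y + 27.860)² = 26.4769019381²
eq2−eq3, eq2−eq1 (x²,y² cancel):
  75.450·x − 155.574·y = 5501.800977
  62.182·x − 176.016·y = 5148.906010
det = 75.450·-176.016 − -155.574·62.182 = -3606.504732
x = (5501.800977·-176.016 − -155.574·5148.906010) / -3606.504732 = 46.407563
y = (75.450·5148.906010 − 5501.800977·62.182) / -3606.504732 = -12.857870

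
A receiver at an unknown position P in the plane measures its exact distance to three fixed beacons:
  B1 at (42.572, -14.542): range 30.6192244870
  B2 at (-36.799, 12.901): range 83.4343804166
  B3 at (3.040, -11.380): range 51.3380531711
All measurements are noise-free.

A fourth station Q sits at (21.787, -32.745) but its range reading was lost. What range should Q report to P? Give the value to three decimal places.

54.524

eq1: (x − 42.572)² + (y + 14.542)² = 30.6192244870²
eq2: (x + 36.799)² + (y − 12.901)² = 83.4343804166²
eq3: (x − 3.040)² + (y + 11.380)² = 51.3380531711²
eq2−eq1, eq2−eq3 (x²,y² cancel):
  158.742·x − 54.886·y = 6527.001673
  79.678·x − 48.562·y = 2943.843930
det = 158.742·-48.562 − -54.886·79.678 = -3335.622296
x = (6527.001673·-48.562 − -54.886·2943.843930) / -3335.622296 = 46.584542
y = (158.742·2943.843930 − 6527.001673·79.678) / -3335.622296 = 15.813171
|P − Q| = √((46.584542 − 21.787)² + (15.813171 − -32.745)²) = 54.523519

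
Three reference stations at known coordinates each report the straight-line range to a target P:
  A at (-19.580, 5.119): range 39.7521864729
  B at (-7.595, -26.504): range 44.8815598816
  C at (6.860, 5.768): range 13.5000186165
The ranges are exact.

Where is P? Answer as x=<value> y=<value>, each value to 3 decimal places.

eq1: (x + 19.580)² + (y − 5.119)² = 39.7521864729²
eq2: (x + 7.595)² + (y + 26.504)² = 44.8815598816²
eq3: (x − 6.860)² + (y − 5.768)² = 13.5000186165²
eq3−eq2, eq3−eq1 (x²,y² cancel):
  -28.910·x − 64.544·y = -1152.287298
  -52.880·x − 1.298·y = -1068.734690
det = -28.910·-1.298 − -64.544·-52.880 = -3375.561540
x = (-1152.287298·-1.298 − -64.544·-1068.734690) / -3375.561540 = 19.992153
y = (-28.910·-1068.734690 − -1152.287298·-52.880) / -3375.561540 = 8.898025

x=19.992 y=8.898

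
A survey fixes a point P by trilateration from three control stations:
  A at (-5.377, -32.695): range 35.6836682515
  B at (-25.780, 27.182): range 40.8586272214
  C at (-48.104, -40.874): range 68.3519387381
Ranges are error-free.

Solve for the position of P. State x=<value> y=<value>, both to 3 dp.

eq1: (x + 5.377)² + (y + 32.695)² = 35.6836682515²
eq2: (x + 25.780)² + (y − 27.182)² = 40.8586272214²
eq3: (x + 48.104)² + (y + 40.874)² = 68.3519387381²
eq3−eq2, eq3−eq1 (x²,y² cancel):
  44.648·x + 136.112·y = 421.350943
  85.454·x + 16.358·y = 511.859811
det = 44.648·16.358 − 136.112·85.454 = -10900.962864
x = (421.350943·16.358 − 136.112·511.859811) / -10900.962864 = 5.758923
y = (44.648·511.859811 − 421.350943·85.454) / -10900.962864 = 1.206555

x=5.759 y=1.207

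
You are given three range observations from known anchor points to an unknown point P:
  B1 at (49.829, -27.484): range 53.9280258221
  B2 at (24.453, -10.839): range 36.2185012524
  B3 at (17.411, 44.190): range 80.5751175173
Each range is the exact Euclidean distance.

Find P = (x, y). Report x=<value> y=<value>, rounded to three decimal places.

eq1: (x − 49.829)² + (y + 27.484)² = 53.9280258221²
eq2: (x − 24.453)² + (y + 10.839)² = 36.2185012524²
eq3: (x − 17.411)² + (y − 44.190)² = 80.5751175173²
eq3−eq1, eq3−eq2 (x²,y² cancel):
  64.836·x − 143.348·y = 4566.518070
  14.084·x − 110.058·y = 3640.103839
det = 64.836·-110.058 − -143.348·14.084 = -5116.807256
x = (4566.518070·-110.058 − -143.348·3640.103839) / -5116.807256 = -3.756202
y = (64.836·3640.103839 − 4566.518070·14.084) / -5116.807256 = -33.555091

x=-3.756 y=-33.555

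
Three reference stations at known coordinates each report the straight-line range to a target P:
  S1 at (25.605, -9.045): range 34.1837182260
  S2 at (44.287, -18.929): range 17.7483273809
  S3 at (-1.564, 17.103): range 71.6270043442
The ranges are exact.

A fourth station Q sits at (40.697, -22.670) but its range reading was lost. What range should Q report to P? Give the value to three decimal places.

eq1: (x − 25.605)² + (y + 9.045)² = 34.1837182260²
eq2: (x − 44.287)² + (y + 18.929)² = 17.7483273809²
eq3: (x + 1.564)² + (y − 17.103)² = 71.6270043442²
eq3−eq2, eq3−eq1 (x²,y² cancel):
  91.702·x − 72.064·y = 6840.111332
  54.338·x − 52.296·y = 4404.370505
det = 91.702·-52.296 − -72.064·54.338 = -879.834160
x = (6840.111332·-52.296 − -72.064·4404.370505) / -879.834160 = 45.819892
y = (91.702·4404.370505 − 6840.111332·54.338) / -879.834160 = -36.611007
|P − Q| = √((45.819892 − 40.697)² + (-36.611007 − -22.670)²) = 14.852464

14.852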